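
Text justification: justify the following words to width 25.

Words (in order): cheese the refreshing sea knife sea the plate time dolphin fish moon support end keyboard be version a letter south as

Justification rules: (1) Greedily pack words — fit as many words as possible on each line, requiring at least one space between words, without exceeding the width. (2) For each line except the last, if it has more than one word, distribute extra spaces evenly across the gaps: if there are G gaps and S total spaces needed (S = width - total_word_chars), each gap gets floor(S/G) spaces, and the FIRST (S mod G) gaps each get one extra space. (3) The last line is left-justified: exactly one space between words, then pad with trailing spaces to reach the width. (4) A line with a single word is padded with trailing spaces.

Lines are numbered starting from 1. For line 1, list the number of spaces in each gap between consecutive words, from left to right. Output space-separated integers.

Answer: 1 1 1

Derivation:
Line 1: ['cheese', 'the', 'refreshing', 'sea'] (min_width=25, slack=0)
Line 2: ['knife', 'sea', 'the', 'plate', 'time'] (min_width=24, slack=1)
Line 3: ['dolphin', 'fish', 'moon', 'support'] (min_width=25, slack=0)
Line 4: ['end', 'keyboard', 'be', 'version', 'a'] (min_width=25, slack=0)
Line 5: ['letter', 'south', 'as'] (min_width=15, slack=10)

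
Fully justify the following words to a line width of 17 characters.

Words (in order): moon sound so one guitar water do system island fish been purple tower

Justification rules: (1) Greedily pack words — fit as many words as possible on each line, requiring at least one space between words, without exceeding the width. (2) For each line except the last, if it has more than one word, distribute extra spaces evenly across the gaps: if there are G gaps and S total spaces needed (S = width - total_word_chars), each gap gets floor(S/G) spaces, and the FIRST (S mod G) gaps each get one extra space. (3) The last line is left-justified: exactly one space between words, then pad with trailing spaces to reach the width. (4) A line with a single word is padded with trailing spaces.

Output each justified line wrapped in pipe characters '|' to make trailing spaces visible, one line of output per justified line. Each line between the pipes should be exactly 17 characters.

Line 1: ['moon', 'sound', 'so', 'one'] (min_width=17, slack=0)
Line 2: ['guitar', 'water', 'do'] (min_width=15, slack=2)
Line 3: ['system', 'island'] (min_width=13, slack=4)
Line 4: ['fish', 'been', 'purple'] (min_width=16, slack=1)
Line 5: ['tower'] (min_width=5, slack=12)

Answer: |moon sound so one|
|guitar  water  do|
|system     island|
|fish  been purple|
|tower            |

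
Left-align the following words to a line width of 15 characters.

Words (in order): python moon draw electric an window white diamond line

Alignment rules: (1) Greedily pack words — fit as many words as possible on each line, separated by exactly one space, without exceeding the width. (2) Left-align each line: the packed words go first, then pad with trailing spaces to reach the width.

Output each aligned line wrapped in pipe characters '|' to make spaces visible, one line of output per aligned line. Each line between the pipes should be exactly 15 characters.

Answer: |python moon    |
|draw electric  |
|an window white|
|diamond line   |

Derivation:
Line 1: ['python', 'moon'] (min_width=11, slack=4)
Line 2: ['draw', 'electric'] (min_width=13, slack=2)
Line 3: ['an', 'window', 'white'] (min_width=15, slack=0)
Line 4: ['diamond', 'line'] (min_width=12, slack=3)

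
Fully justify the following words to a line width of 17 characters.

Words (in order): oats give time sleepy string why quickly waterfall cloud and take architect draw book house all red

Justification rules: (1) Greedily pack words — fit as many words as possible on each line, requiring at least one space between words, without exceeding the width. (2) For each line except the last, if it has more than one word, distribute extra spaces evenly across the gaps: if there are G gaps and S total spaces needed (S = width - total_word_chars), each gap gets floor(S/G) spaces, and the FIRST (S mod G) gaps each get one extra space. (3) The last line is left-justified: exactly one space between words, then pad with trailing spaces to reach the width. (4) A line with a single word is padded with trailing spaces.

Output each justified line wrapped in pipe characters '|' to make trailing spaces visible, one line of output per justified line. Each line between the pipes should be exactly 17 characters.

Line 1: ['oats', 'give', 'time'] (min_width=14, slack=3)
Line 2: ['sleepy', 'string', 'why'] (min_width=17, slack=0)
Line 3: ['quickly', 'waterfall'] (min_width=17, slack=0)
Line 4: ['cloud', 'and', 'take'] (min_width=14, slack=3)
Line 5: ['architect', 'draw'] (min_width=14, slack=3)
Line 6: ['book', 'house', 'all'] (min_width=14, slack=3)
Line 7: ['red'] (min_width=3, slack=14)

Answer: |oats   give  time|
|sleepy string why|
|quickly waterfall|
|cloud   and  take|
|architect    draw|
|book   house  all|
|red              |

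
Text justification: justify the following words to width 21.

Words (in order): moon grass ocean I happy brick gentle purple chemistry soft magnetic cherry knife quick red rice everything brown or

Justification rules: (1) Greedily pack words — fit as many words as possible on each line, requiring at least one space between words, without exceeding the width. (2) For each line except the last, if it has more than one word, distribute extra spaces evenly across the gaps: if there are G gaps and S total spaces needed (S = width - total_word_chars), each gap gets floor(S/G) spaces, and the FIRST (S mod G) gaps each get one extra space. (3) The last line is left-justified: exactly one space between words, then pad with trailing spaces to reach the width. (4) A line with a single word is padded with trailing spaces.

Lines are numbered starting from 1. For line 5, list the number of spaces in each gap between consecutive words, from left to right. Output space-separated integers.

Answer: 5 4

Derivation:
Line 1: ['moon', 'grass', 'ocean', 'I'] (min_width=18, slack=3)
Line 2: ['happy', 'brick', 'gentle'] (min_width=18, slack=3)
Line 3: ['purple', 'chemistry', 'soft'] (min_width=21, slack=0)
Line 4: ['magnetic', 'cherry', 'knife'] (min_width=21, slack=0)
Line 5: ['quick', 'red', 'rice'] (min_width=14, slack=7)
Line 6: ['everything', 'brown', 'or'] (min_width=19, slack=2)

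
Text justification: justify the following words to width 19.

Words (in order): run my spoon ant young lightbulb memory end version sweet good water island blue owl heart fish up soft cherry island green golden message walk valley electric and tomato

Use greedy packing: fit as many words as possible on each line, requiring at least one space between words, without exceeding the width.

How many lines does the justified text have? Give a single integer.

Answer: 10

Derivation:
Line 1: ['run', 'my', 'spoon', 'ant'] (min_width=16, slack=3)
Line 2: ['young', 'lightbulb'] (min_width=15, slack=4)
Line 3: ['memory', 'end', 'version'] (min_width=18, slack=1)
Line 4: ['sweet', 'good', 'water'] (min_width=16, slack=3)
Line 5: ['island', 'blue', 'owl'] (min_width=15, slack=4)
Line 6: ['heart', 'fish', 'up', 'soft'] (min_width=18, slack=1)
Line 7: ['cherry', 'island', 'green'] (min_width=19, slack=0)
Line 8: ['golden', 'message', 'walk'] (min_width=19, slack=0)
Line 9: ['valley', 'electric', 'and'] (min_width=19, slack=0)
Line 10: ['tomato'] (min_width=6, slack=13)
Total lines: 10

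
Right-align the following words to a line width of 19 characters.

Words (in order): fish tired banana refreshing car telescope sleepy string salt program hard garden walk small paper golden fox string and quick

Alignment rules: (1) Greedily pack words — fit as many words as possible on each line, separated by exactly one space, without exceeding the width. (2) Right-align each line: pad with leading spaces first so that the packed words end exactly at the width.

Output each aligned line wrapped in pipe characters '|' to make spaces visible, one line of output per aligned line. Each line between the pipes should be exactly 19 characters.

Line 1: ['fish', 'tired', 'banana'] (min_width=17, slack=2)
Line 2: ['refreshing', 'car'] (min_width=14, slack=5)
Line 3: ['telescope', 'sleepy'] (min_width=16, slack=3)
Line 4: ['string', 'salt', 'program'] (min_width=19, slack=0)
Line 5: ['hard', 'garden', 'walk'] (min_width=16, slack=3)
Line 6: ['small', 'paper', 'golden'] (min_width=18, slack=1)
Line 7: ['fox', 'string', 'and'] (min_width=14, slack=5)
Line 8: ['quick'] (min_width=5, slack=14)

Answer: |  fish tired banana|
|     refreshing car|
|   telescope sleepy|
|string salt program|
|   hard garden walk|
| small paper golden|
|     fox string and|
|              quick|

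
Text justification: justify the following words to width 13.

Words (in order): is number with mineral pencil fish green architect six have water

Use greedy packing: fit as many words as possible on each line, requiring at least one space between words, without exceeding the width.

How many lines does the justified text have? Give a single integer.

Answer: 6

Derivation:
Line 1: ['is', 'number'] (min_width=9, slack=4)
Line 2: ['with', 'mineral'] (min_width=12, slack=1)
Line 3: ['pencil', 'fish'] (min_width=11, slack=2)
Line 4: ['green'] (min_width=5, slack=8)
Line 5: ['architect', 'six'] (min_width=13, slack=0)
Line 6: ['have', 'water'] (min_width=10, slack=3)
Total lines: 6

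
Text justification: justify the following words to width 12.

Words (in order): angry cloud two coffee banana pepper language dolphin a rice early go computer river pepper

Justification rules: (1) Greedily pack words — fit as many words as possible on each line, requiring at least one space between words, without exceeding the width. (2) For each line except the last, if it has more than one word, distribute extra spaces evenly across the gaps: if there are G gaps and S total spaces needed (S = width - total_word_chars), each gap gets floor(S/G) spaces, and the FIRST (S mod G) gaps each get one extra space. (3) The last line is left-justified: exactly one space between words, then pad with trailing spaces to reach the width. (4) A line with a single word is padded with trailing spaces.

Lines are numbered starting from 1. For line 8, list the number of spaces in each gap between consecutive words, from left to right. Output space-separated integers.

Line 1: ['angry', 'cloud'] (min_width=11, slack=1)
Line 2: ['two', 'coffee'] (min_width=10, slack=2)
Line 3: ['banana'] (min_width=6, slack=6)
Line 4: ['pepper'] (min_width=6, slack=6)
Line 5: ['language'] (min_width=8, slack=4)
Line 6: ['dolphin', 'a'] (min_width=9, slack=3)
Line 7: ['rice', 'early'] (min_width=10, slack=2)
Line 8: ['go', 'computer'] (min_width=11, slack=1)
Line 9: ['river', 'pepper'] (min_width=12, slack=0)

Answer: 2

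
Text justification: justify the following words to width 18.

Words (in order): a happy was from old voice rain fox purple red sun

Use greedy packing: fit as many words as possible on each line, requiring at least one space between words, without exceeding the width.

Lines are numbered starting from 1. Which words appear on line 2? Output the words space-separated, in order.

Line 1: ['a', 'happy', 'was', 'from'] (min_width=16, slack=2)
Line 2: ['old', 'voice', 'rain', 'fox'] (min_width=18, slack=0)
Line 3: ['purple', 'red', 'sun'] (min_width=14, slack=4)

Answer: old voice rain fox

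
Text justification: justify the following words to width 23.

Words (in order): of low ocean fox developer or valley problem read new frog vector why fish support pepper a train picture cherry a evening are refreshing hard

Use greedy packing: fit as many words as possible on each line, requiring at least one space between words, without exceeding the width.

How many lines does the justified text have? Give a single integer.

Line 1: ['of', 'low', 'ocean', 'fox'] (min_width=16, slack=7)
Line 2: ['developer', 'or', 'valley'] (min_width=19, slack=4)
Line 3: ['problem', 'read', 'new', 'frog'] (min_width=21, slack=2)
Line 4: ['vector', 'why', 'fish', 'support'] (min_width=23, slack=0)
Line 5: ['pepper', 'a', 'train', 'picture'] (min_width=22, slack=1)
Line 6: ['cherry', 'a', 'evening', 'are'] (min_width=20, slack=3)
Line 7: ['refreshing', 'hard'] (min_width=15, slack=8)
Total lines: 7

Answer: 7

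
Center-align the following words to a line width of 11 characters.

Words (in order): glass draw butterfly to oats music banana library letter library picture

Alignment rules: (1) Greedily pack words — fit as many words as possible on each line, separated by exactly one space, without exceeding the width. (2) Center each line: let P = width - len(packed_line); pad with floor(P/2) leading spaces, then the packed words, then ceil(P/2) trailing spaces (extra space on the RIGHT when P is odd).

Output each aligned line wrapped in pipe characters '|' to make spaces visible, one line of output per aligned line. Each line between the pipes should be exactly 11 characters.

Answer: |glass draw |
| butterfly |
|  to oats  |
|   music   |
|  banana   |
|  library  |
|  letter   |
|  library  |
|  picture  |

Derivation:
Line 1: ['glass', 'draw'] (min_width=10, slack=1)
Line 2: ['butterfly'] (min_width=9, slack=2)
Line 3: ['to', 'oats'] (min_width=7, slack=4)
Line 4: ['music'] (min_width=5, slack=6)
Line 5: ['banana'] (min_width=6, slack=5)
Line 6: ['library'] (min_width=7, slack=4)
Line 7: ['letter'] (min_width=6, slack=5)
Line 8: ['library'] (min_width=7, slack=4)
Line 9: ['picture'] (min_width=7, slack=4)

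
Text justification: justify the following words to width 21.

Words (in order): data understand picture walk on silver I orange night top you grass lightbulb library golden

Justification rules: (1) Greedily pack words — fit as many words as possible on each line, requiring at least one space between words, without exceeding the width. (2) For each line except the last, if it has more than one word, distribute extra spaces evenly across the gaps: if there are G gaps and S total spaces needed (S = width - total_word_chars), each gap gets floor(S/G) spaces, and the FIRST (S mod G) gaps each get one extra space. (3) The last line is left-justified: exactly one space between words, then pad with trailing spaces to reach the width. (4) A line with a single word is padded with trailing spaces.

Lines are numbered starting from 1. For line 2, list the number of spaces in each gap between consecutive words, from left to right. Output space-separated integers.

Answer: 4 4

Derivation:
Line 1: ['data', 'understand'] (min_width=15, slack=6)
Line 2: ['picture', 'walk', 'on'] (min_width=15, slack=6)
Line 3: ['silver', 'I', 'orange', 'night'] (min_width=21, slack=0)
Line 4: ['top', 'you', 'grass'] (min_width=13, slack=8)
Line 5: ['lightbulb', 'library'] (min_width=17, slack=4)
Line 6: ['golden'] (min_width=6, slack=15)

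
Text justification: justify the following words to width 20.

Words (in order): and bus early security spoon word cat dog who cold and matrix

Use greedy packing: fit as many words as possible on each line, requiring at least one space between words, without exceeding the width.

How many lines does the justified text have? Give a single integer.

Answer: 4

Derivation:
Line 1: ['and', 'bus', 'early'] (min_width=13, slack=7)
Line 2: ['security', 'spoon', 'word'] (min_width=19, slack=1)
Line 3: ['cat', 'dog', 'who', 'cold', 'and'] (min_width=20, slack=0)
Line 4: ['matrix'] (min_width=6, slack=14)
Total lines: 4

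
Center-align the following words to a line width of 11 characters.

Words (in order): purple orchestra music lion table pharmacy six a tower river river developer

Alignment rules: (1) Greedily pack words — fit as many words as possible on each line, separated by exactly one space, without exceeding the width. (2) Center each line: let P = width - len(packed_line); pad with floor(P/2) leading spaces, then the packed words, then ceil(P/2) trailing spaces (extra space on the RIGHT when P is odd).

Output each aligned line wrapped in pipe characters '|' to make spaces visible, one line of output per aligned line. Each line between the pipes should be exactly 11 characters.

Answer: |  purple   |
| orchestra |
|music lion |
|   table   |
| pharmacy  |
|six a tower|
|river river|
| developer |

Derivation:
Line 1: ['purple'] (min_width=6, slack=5)
Line 2: ['orchestra'] (min_width=9, slack=2)
Line 3: ['music', 'lion'] (min_width=10, slack=1)
Line 4: ['table'] (min_width=5, slack=6)
Line 5: ['pharmacy'] (min_width=8, slack=3)
Line 6: ['six', 'a', 'tower'] (min_width=11, slack=0)
Line 7: ['river', 'river'] (min_width=11, slack=0)
Line 8: ['developer'] (min_width=9, slack=2)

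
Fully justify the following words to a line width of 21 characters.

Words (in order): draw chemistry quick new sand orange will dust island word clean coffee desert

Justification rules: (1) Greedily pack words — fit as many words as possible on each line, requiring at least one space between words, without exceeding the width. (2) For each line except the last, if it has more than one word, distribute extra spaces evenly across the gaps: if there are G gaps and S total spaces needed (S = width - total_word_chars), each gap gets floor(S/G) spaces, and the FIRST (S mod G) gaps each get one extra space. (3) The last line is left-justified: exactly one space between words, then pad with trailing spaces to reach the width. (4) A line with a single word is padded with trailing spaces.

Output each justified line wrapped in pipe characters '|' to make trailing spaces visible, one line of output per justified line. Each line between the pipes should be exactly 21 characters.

Answer: |draw  chemistry quick|
|new  sand orange will|
|dust    island   word|
|clean coffee desert  |

Derivation:
Line 1: ['draw', 'chemistry', 'quick'] (min_width=20, slack=1)
Line 2: ['new', 'sand', 'orange', 'will'] (min_width=20, slack=1)
Line 3: ['dust', 'island', 'word'] (min_width=16, slack=5)
Line 4: ['clean', 'coffee', 'desert'] (min_width=19, slack=2)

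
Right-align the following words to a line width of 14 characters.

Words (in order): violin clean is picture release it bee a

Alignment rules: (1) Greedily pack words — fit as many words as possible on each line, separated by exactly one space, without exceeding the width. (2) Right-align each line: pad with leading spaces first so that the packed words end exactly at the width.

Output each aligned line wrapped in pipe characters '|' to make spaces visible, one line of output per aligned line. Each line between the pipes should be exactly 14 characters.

Answer: |  violin clean|
|    is picture|
|release it bee|
|             a|

Derivation:
Line 1: ['violin', 'clean'] (min_width=12, slack=2)
Line 2: ['is', 'picture'] (min_width=10, slack=4)
Line 3: ['release', 'it', 'bee'] (min_width=14, slack=0)
Line 4: ['a'] (min_width=1, slack=13)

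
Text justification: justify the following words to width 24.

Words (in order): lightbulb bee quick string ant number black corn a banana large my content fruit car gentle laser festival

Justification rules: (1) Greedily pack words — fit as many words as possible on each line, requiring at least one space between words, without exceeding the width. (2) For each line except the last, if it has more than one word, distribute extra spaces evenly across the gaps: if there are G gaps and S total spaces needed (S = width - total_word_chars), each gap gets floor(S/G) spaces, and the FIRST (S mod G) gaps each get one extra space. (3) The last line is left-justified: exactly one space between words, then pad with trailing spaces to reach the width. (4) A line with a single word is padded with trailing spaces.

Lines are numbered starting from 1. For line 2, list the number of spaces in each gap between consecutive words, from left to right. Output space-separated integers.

Line 1: ['lightbulb', 'bee', 'quick'] (min_width=19, slack=5)
Line 2: ['string', 'ant', 'number', 'black'] (min_width=23, slack=1)
Line 3: ['corn', 'a', 'banana', 'large', 'my'] (min_width=22, slack=2)
Line 4: ['content', 'fruit', 'car', 'gentle'] (min_width=24, slack=0)
Line 5: ['laser', 'festival'] (min_width=14, slack=10)

Answer: 2 1 1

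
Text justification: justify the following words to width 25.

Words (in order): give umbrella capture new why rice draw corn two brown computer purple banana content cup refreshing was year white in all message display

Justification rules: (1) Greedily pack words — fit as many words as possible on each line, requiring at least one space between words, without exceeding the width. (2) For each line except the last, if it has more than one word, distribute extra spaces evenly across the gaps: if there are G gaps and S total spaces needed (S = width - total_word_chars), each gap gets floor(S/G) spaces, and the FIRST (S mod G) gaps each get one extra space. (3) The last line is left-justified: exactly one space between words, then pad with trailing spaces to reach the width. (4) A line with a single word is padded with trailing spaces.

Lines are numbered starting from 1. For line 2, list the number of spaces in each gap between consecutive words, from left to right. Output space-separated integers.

Line 1: ['give', 'umbrella', 'capture', 'new'] (min_width=25, slack=0)
Line 2: ['why', 'rice', 'draw', 'corn', 'two'] (min_width=22, slack=3)
Line 3: ['brown', 'computer', 'purple'] (min_width=21, slack=4)
Line 4: ['banana', 'content', 'cup'] (min_width=18, slack=7)
Line 5: ['refreshing', 'was', 'year', 'white'] (min_width=25, slack=0)
Line 6: ['in', 'all', 'message', 'display'] (min_width=22, slack=3)

Answer: 2 2 2 1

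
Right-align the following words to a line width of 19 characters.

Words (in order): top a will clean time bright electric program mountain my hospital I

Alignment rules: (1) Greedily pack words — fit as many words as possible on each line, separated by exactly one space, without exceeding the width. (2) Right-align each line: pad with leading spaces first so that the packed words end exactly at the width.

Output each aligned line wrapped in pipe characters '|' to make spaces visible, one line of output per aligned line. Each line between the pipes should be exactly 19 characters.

Answer: |   top a will clean|
|        time bright|
|   electric program|
|        mountain my|
|         hospital I|

Derivation:
Line 1: ['top', 'a', 'will', 'clean'] (min_width=16, slack=3)
Line 2: ['time', 'bright'] (min_width=11, slack=8)
Line 3: ['electric', 'program'] (min_width=16, slack=3)
Line 4: ['mountain', 'my'] (min_width=11, slack=8)
Line 5: ['hospital', 'I'] (min_width=10, slack=9)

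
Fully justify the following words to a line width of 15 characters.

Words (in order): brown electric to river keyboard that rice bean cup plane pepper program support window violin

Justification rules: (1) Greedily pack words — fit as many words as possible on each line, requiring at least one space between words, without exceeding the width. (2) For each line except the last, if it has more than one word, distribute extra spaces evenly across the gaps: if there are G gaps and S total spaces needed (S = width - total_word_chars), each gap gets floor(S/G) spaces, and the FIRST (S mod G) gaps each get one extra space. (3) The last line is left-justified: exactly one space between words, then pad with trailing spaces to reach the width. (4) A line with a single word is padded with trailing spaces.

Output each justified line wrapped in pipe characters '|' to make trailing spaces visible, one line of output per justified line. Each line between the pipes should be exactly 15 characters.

Line 1: ['brown', 'electric'] (min_width=14, slack=1)
Line 2: ['to', 'river'] (min_width=8, slack=7)
Line 3: ['keyboard', 'that'] (min_width=13, slack=2)
Line 4: ['rice', 'bean', 'cup'] (min_width=13, slack=2)
Line 5: ['plane', 'pepper'] (min_width=12, slack=3)
Line 6: ['program', 'support'] (min_width=15, slack=0)
Line 7: ['window', 'violin'] (min_width=13, slack=2)

Answer: |brown  electric|
|to        river|
|keyboard   that|
|rice  bean  cup|
|plane    pepper|
|program support|
|window violin  |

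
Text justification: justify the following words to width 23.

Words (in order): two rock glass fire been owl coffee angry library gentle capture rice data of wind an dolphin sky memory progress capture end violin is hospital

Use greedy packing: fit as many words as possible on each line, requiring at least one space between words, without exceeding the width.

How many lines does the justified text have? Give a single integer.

Answer: 7

Derivation:
Line 1: ['two', 'rock', 'glass', 'fire'] (min_width=19, slack=4)
Line 2: ['been', 'owl', 'coffee', 'angry'] (min_width=21, slack=2)
Line 3: ['library', 'gentle', 'capture'] (min_width=22, slack=1)
Line 4: ['rice', 'data', 'of', 'wind', 'an'] (min_width=20, slack=3)
Line 5: ['dolphin', 'sky', 'memory'] (min_width=18, slack=5)
Line 6: ['progress', 'capture', 'end'] (min_width=20, slack=3)
Line 7: ['violin', 'is', 'hospital'] (min_width=18, slack=5)
Total lines: 7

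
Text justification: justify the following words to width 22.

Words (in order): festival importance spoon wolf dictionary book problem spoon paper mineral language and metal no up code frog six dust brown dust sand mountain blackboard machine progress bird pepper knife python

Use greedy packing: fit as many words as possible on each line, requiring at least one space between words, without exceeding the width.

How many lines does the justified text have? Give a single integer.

Answer: 10

Derivation:
Line 1: ['festival', 'importance'] (min_width=19, slack=3)
Line 2: ['spoon', 'wolf', 'dictionary'] (min_width=21, slack=1)
Line 3: ['book', 'problem', 'spoon'] (min_width=18, slack=4)
Line 4: ['paper', 'mineral', 'language'] (min_width=22, slack=0)
Line 5: ['and', 'metal', 'no', 'up', 'code'] (min_width=20, slack=2)
Line 6: ['frog', 'six', 'dust', 'brown'] (min_width=19, slack=3)
Line 7: ['dust', 'sand', 'mountain'] (min_width=18, slack=4)
Line 8: ['blackboard', 'machine'] (min_width=18, slack=4)
Line 9: ['progress', 'bird', 'pepper'] (min_width=20, slack=2)
Line 10: ['knife', 'python'] (min_width=12, slack=10)
Total lines: 10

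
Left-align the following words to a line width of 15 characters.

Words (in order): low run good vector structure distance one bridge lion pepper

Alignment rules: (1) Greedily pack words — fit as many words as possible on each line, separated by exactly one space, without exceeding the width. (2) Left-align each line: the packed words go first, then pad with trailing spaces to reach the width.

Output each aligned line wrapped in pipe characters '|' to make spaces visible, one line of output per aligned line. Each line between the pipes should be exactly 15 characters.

Line 1: ['low', 'run', 'good'] (min_width=12, slack=3)
Line 2: ['vector'] (min_width=6, slack=9)
Line 3: ['structure'] (min_width=9, slack=6)
Line 4: ['distance', 'one'] (min_width=12, slack=3)
Line 5: ['bridge', 'lion'] (min_width=11, slack=4)
Line 6: ['pepper'] (min_width=6, slack=9)

Answer: |low run good   |
|vector         |
|structure      |
|distance one   |
|bridge lion    |
|pepper         |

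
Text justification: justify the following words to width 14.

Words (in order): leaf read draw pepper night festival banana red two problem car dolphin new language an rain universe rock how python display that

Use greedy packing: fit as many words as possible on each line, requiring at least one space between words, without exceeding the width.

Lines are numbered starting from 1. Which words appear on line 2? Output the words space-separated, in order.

Answer: pepper night

Derivation:
Line 1: ['leaf', 'read', 'draw'] (min_width=14, slack=0)
Line 2: ['pepper', 'night'] (min_width=12, slack=2)
Line 3: ['festival'] (min_width=8, slack=6)
Line 4: ['banana', 'red', 'two'] (min_width=14, slack=0)
Line 5: ['problem', 'car'] (min_width=11, slack=3)
Line 6: ['dolphin', 'new'] (min_width=11, slack=3)
Line 7: ['language', 'an'] (min_width=11, slack=3)
Line 8: ['rain', 'universe'] (min_width=13, slack=1)
Line 9: ['rock', 'how'] (min_width=8, slack=6)
Line 10: ['python', 'display'] (min_width=14, slack=0)
Line 11: ['that'] (min_width=4, slack=10)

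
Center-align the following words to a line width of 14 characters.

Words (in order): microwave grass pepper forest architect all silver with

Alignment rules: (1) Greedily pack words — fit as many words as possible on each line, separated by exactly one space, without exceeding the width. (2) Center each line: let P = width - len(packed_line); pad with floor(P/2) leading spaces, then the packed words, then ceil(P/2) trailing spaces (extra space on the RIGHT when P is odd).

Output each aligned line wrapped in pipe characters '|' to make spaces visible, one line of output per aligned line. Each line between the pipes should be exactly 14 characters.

Line 1: ['microwave'] (min_width=9, slack=5)
Line 2: ['grass', 'pepper'] (min_width=12, slack=2)
Line 3: ['forest'] (min_width=6, slack=8)
Line 4: ['architect', 'all'] (min_width=13, slack=1)
Line 5: ['silver', 'with'] (min_width=11, slack=3)

Answer: |  microwave   |
| grass pepper |
|    forest    |
|architect all |
| silver with  |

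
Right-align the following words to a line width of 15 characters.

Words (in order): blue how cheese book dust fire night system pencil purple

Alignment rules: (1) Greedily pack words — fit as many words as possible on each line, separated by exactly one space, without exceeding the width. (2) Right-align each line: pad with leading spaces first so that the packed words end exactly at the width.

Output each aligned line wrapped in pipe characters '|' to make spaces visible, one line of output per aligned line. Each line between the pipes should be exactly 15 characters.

Answer: |blue how cheese|
| book dust fire|
|   night system|
|  pencil purple|

Derivation:
Line 1: ['blue', 'how', 'cheese'] (min_width=15, slack=0)
Line 2: ['book', 'dust', 'fire'] (min_width=14, slack=1)
Line 3: ['night', 'system'] (min_width=12, slack=3)
Line 4: ['pencil', 'purple'] (min_width=13, slack=2)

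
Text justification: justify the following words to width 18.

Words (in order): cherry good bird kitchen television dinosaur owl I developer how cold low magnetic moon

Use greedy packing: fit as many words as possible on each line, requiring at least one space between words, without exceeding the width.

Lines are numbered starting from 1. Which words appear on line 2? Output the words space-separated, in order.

Line 1: ['cherry', 'good', 'bird'] (min_width=16, slack=2)
Line 2: ['kitchen', 'television'] (min_width=18, slack=0)
Line 3: ['dinosaur', 'owl', 'I'] (min_width=14, slack=4)
Line 4: ['developer', 'how', 'cold'] (min_width=18, slack=0)
Line 5: ['low', 'magnetic', 'moon'] (min_width=17, slack=1)

Answer: kitchen television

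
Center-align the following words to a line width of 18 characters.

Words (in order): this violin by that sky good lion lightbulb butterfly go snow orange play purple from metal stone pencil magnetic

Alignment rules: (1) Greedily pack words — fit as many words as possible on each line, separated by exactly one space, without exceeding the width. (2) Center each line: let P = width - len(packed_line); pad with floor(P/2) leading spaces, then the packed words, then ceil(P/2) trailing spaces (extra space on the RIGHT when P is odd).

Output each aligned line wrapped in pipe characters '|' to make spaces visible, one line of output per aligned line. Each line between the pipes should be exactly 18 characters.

Answer: |  this violin by  |
|that sky good lion|
|    lightbulb     |
|butterfly go snow |
|orange play purple|
| from metal stone |
| pencil magnetic  |

Derivation:
Line 1: ['this', 'violin', 'by'] (min_width=14, slack=4)
Line 2: ['that', 'sky', 'good', 'lion'] (min_width=18, slack=0)
Line 3: ['lightbulb'] (min_width=9, slack=9)
Line 4: ['butterfly', 'go', 'snow'] (min_width=17, slack=1)
Line 5: ['orange', 'play', 'purple'] (min_width=18, slack=0)
Line 6: ['from', 'metal', 'stone'] (min_width=16, slack=2)
Line 7: ['pencil', 'magnetic'] (min_width=15, slack=3)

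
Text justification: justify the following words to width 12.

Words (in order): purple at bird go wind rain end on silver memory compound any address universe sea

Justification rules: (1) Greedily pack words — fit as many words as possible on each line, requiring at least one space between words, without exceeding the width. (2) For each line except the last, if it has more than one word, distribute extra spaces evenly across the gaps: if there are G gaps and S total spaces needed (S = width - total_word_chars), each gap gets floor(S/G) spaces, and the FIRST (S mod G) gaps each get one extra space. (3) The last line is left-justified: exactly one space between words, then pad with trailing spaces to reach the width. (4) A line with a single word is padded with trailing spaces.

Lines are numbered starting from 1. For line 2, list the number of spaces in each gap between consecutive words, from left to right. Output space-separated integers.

Line 1: ['purple', 'at'] (min_width=9, slack=3)
Line 2: ['bird', 'go', 'wind'] (min_width=12, slack=0)
Line 3: ['rain', 'end', 'on'] (min_width=11, slack=1)
Line 4: ['silver'] (min_width=6, slack=6)
Line 5: ['memory'] (min_width=6, slack=6)
Line 6: ['compound', 'any'] (min_width=12, slack=0)
Line 7: ['address'] (min_width=7, slack=5)
Line 8: ['universe', 'sea'] (min_width=12, slack=0)

Answer: 1 1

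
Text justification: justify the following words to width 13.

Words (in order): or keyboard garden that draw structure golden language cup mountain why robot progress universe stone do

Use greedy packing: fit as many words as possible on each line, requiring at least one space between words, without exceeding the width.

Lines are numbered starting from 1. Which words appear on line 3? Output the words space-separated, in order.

Line 1: ['or', 'keyboard'] (min_width=11, slack=2)
Line 2: ['garden', 'that'] (min_width=11, slack=2)
Line 3: ['draw'] (min_width=4, slack=9)
Line 4: ['structure'] (min_width=9, slack=4)
Line 5: ['golden'] (min_width=6, slack=7)
Line 6: ['language', 'cup'] (min_width=12, slack=1)
Line 7: ['mountain', 'why'] (min_width=12, slack=1)
Line 8: ['robot'] (min_width=5, slack=8)
Line 9: ['progress'] (min_width=8, slack=5)
Line 10: ['universe'] (min_width=8, slack=5)
Line 11: ['stone', 'do'] (min_width=8, slack=5)

Answer: draw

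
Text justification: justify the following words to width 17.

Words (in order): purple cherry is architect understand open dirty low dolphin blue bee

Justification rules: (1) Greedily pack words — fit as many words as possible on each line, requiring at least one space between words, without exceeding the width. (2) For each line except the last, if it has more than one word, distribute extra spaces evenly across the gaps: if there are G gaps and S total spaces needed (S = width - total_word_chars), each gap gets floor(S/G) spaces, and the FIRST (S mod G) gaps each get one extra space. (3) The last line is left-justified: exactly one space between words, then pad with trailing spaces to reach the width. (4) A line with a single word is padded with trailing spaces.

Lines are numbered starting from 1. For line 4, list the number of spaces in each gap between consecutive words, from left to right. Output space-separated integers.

Answer: 1 1

Derivation:
Line 1: ['purple', 'cherry', 'is'] (min_width=16, slack=1)
Line 2: ['architect'] (min_width=9, slack=8)
Line 3: ['understand', 'open'] (min_width=15, slack=2)
Line 4: ['dirty', 'low', 'dolphin'] (min_width=17, slack=0)
Line 5: ['blue', 'bee'] (min_width=8, slack=9)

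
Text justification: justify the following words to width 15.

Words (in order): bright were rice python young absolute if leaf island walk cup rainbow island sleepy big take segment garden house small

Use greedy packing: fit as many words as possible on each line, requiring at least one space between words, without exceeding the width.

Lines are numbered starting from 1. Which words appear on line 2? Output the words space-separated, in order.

Answer: rice python

Derivation:
Line 1: ['bright', 'were'] (min_width=11, slack=4)
Line 2: ['rice', 'python'] (min_width=11, slack=4)
Line 3: ['young', 'absolute'] (min_width=14, slack=1)
Line 4: ['if', 'leaf', 'island'] (min_width=14, slack=1)
Line 5: ['walk', 'cup'] (min_width=8, slack=7)
Line 6: ['rainbow', 'island'] (min_width=14, slack=1)
Line 7: ['sleepy', 'big', 'take'] (min_width=15, slack=0)
Line 8: ['segment', 'garden'] (min_width=14, slack=1)
Line 9: ['house', 'small'] (min_width=11, slack=4)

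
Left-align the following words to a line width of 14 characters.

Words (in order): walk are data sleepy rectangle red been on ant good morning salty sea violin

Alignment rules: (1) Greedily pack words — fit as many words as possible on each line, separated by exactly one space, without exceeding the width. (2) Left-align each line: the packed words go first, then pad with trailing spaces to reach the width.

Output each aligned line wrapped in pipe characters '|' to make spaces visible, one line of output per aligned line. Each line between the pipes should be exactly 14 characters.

Line 1: ['walk', 'are', 'data'] (min_width=13, slack=1)
Line 2: ['sleepy'] (min_width=6, slack=8)
Line 3: ['rectangle', 'red'] (min_width=13, slack=1)
Line 4: ['been', 'on', 'ant'] (min_width=11, slack=3)
Line 5: ['good', 'morning'] (min_width=12, slack=2)
Line 6: ['salty', 'sea'] (min_width=9, slack=5)
Line 7: ['violin'] (min_width=6, slack=8)

Answer: |walk are data |
|sleepy        |
|rectangle red |
|been on ant   |
|good morning  |
|salty sea     |
|violin        |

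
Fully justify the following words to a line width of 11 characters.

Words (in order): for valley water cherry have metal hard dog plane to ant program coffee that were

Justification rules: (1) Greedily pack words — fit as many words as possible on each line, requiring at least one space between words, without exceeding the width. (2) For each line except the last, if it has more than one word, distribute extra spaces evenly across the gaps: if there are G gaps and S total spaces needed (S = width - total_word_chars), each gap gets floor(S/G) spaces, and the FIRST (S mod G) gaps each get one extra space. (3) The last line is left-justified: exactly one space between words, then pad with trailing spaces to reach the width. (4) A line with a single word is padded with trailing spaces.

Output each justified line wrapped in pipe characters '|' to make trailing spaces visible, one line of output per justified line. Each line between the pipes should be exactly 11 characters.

Answer: |for  valley|
|water      |
|cherry have|
|metal  hard|
|dog   plane|
|to      ant|
|program    |
|coffee that|
|were       |

Derivation:
Line 1: ['for', 'valley'] (min_width=10, slack=1)
Line 2: ['water'] (min_width=5, slack=6)
Line 3: ['cherry', 'have'] (min_width=11, slack=0)
Line 4: ['metal', 'hard'] (min_width=10, slack=1)
Line 5: ['dog', 'plane'] (min_width=9, slack=2)
Line 6: ['to', 'ant'] (min_width=6, slack=5)
Line 7: ['program'] (min_width=7, slack=4)
Line 8: ['coffee', 'that'] (min_width=11, slack=0)
Line 9: ['were'] (min_width=4, slack=7)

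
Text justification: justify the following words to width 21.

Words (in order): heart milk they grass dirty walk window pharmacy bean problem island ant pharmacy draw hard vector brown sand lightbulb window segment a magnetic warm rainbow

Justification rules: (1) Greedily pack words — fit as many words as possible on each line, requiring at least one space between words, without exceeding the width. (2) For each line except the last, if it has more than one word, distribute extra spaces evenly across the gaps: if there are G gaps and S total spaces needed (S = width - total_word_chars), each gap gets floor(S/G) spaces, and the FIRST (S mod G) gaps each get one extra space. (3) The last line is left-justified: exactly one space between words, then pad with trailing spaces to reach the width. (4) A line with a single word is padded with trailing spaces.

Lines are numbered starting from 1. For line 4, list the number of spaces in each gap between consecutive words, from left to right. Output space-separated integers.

Answer: 2 2

Derivation:
Line 1: ['heart', 'milk', 'they', 'grass'] (min_width=21, slack=0)
Line 2: ['dirty', 'walk', 'window'] (min_width=17, slack=4)
Line 3: ['pharmacy', 'bean', 'problem'] (min_width=21, slack=0)
Line 4: ['island', 'ant', 'pharmacy'] (min_width=19, slack=2)
Line 5: ['draw', 'hard', 'vector'] (min_width=16, slack=5)
Line 6: ['brown', 'sand', 'lightbulb'] (min_width=20, slack=1)
Line 7: ['window', 'segment', 'a'] (min_width=16, slack=5)
Line 8: ['magnetic', 'warm', 'rainbow'] (min_width=21, slack=0)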